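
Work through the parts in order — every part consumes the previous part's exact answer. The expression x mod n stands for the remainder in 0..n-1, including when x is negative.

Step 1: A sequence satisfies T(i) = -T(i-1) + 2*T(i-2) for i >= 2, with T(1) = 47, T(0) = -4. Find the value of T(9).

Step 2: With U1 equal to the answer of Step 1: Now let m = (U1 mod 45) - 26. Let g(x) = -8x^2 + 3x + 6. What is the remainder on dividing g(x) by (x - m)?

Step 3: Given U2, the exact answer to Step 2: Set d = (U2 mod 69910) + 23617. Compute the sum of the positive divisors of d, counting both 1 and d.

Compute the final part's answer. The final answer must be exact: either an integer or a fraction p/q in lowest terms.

Step 1: T(2) = -1*(47) + 2*(-4) = -55; iterating: T(2)=-55, T(3)=149, T(4)=-259, T(5)=557, T(6)=-1075, T(7)=2189, T(8)=-4339, T(9)=8717; answer 8717
Step 2: U1 = 8717; m = 6; remainder = value at the root: -8*(6)^2 + 3*(6)^1 + 6 = (-288) + (18) + (6) = -264; answer -264
Step 3: U2 = -264; d = 93263; 93263 is prime, so its only divisors are 1 and 93263; sigma = 1 + 93263 = 93264; answer 93264

93264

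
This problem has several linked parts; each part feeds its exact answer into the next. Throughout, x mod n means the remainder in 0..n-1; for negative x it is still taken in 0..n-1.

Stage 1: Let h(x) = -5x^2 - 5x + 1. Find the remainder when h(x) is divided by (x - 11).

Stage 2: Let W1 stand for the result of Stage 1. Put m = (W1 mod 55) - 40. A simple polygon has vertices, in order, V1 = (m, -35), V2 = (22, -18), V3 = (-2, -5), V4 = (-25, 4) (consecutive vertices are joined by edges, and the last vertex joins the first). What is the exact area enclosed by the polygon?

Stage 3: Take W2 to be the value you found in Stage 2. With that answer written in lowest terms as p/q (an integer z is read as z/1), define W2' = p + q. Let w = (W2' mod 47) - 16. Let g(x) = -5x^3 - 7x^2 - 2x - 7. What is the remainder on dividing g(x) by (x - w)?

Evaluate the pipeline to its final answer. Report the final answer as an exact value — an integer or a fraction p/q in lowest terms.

-22311

Stage 1: remainder = value at the root: -5*(11)^2 - 5*(11)^1 + 1 = (-605) + (-55) + (1) = -659; answer -659
Stage 2: W1 = -659; m = -39; cross terms: (-39*-18 - 22*-35)=1472, (22*-5 - -2*-18)=-146, (-2*4 - -25*-5)=-133, (-25*-35 - -39*4)=1031; twice the area = |2224| = 2224; area = 1112; answer 1112
Stage 3: W2 = 1112; threaded value p + q = 1113; w = 16; remainder = value at the root: -5*(16)^3 - 7*(16)^2 - 2*(16)^1 - 7 = (-20480) + (-1792) + (-32) + (-7) = -22311; answer -22311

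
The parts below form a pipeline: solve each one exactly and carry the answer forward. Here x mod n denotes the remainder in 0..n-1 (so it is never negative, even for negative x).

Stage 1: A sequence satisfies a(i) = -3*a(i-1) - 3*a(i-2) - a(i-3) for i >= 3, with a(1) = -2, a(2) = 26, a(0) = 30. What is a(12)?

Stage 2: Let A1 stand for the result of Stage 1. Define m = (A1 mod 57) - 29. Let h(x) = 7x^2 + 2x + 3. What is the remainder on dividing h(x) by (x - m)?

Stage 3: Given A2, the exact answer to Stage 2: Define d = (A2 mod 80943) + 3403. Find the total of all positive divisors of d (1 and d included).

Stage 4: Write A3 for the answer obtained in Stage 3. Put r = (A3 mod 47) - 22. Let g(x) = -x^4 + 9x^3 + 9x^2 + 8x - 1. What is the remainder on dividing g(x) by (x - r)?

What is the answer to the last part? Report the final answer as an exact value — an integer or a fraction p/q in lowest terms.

Stage 1: a(3) = -3*(26) - 3*(-2) - 1*(30) = -102; iterating: a(3)=-102, a(4)=230, a(5)=-410, a(6)=642, a(7)=-926, a(8)=1262, a(9)=-1650, a(10)=2090, a(11)=-2582, a(12)=3126; answer 3126
Stage 2: A1 = 3126; m = 19; remainder = value at the root: 7*(19)^2 + 2*(19)^1 + 3 = (2527) + (38) + (3) = 2568; answer 2568
Stage 3: A2 = 2568; d = 5971; 5971 = 7 * 853; sigma = (1 + 7) * (1 + 853) = 8 * 854 = 6832; answer 6832
Stage 4: A3 = 6832; r = -5; remainder = value at the root: -1*(-5)^4 + 9*(-5)^3 + 9*(-5)^2 + 8*(-5)^1 - 1 = (-625) + (-1125) + (225) + (-40) + (-1) = -1566; answer -1566

-1566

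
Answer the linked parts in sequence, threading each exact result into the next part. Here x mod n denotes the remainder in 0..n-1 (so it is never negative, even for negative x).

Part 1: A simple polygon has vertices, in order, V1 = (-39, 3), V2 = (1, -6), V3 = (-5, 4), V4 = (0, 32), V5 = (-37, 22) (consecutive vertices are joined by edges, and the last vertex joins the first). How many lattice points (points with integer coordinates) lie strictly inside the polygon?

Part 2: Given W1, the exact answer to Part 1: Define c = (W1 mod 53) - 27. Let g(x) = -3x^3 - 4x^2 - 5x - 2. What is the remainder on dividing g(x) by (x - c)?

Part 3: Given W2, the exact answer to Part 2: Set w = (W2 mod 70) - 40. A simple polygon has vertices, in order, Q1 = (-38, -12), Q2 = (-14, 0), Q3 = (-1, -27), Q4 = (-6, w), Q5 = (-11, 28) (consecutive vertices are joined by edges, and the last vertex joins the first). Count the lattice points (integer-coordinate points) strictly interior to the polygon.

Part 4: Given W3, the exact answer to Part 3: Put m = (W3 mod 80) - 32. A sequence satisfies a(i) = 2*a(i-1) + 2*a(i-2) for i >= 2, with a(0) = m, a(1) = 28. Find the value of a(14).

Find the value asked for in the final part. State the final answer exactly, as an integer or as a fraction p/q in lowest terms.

17252224

Part 1: cross terms: (-39*-6 - 1*3)=231, (1*4 - -5*-6)=-26, (-5*32 - 0*4)=-160, (0*22 - -37*32)=1184, (-37*3 - -39*22)=747; twice the area = |1976| = 1976; area = 988; boundary points = 1 + 2 + 1 + 1 + 1 = 6; strictly interior points = area - boundary/2 + 1 = 986; answer 986
Part 2: W1 = 986; c = 5; remainder = value at the root: -3*(5)^3 - 4*(5)^2 - 5*(5)^1 - 2 = (-375) + (-100) + (-25) + (-2) = -502; answer -502
Part 3: W2 = -502; w = 18; cross terms: (-38*0 - -14*-12)=-168, (-14*-27 - -1*0)=378, (-1*18 - -6*-27)=-180, (-6*28 - -11*18)=30, (-11*-12 - -38*28)=1196; twice the area = |1256| = 1256; area = 628; boundary points = 12 + 1 + 5 + 5 + 1 = 24; strictly interior points = area - boundary/2 + 1 = 617; answer 617
Part 4: W3 = 617; m = 25; a(2) = 2*(28) + 2*(25) = 106; iterating: a(2)=106, a(3)=268, a(4)=748, a(5)=2032, a(6)=5560, a(7)=15184, a(8)=41488, a(9)=113344, a(10)=309664, a(11)=846016, a(12)=2311360, a(13)=6314752, a(14)=17252224; answer 17252224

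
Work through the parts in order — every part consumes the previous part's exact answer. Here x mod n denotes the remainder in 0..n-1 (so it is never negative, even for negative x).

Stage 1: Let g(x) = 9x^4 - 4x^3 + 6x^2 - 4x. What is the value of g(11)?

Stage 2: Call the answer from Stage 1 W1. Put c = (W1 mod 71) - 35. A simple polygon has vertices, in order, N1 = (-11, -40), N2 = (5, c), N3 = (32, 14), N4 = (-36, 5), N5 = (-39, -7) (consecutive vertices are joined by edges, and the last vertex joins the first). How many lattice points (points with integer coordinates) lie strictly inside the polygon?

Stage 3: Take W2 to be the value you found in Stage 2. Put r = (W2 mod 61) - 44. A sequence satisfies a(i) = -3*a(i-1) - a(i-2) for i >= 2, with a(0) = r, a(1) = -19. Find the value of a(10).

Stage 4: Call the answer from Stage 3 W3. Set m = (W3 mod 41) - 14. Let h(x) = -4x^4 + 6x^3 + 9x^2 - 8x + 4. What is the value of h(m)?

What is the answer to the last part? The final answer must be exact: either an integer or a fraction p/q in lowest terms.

-125797

Stage 1: 9*(11)^4 - 4*(11)^3 + 6*(11)^2 - 4*(11)^1 = (131769) + (-5324) + (726) + (-44) = 127127; answer 127127
Stage 2: W1 = 127127; c = 2; cross terms: (-11*2 - 5*-40)=178, (5*14 - 32*2)=6, (32*5 - -36*14)=664, (-36*-7 - -39*5)=447, (-39*-40 - -11*-7)=1483; twice the area = |2778| = 2778; area = 1389; boundary points = 2 + 3 + 1 + 3 + 1 = 10; strictly interior points = area - boundary/2 + 1 = 1385; answer 1385
Stage 3: W2 = 1385; r = -1; a(2) = -3*(-19) - 1*(-1) = 58; iterating: a(2)=58, a(3)=-155, a(4)=407, a(5)=-1066, a(6)=2791, a(7)=-7307, a(8)=19130, a(9)=-50083, a(10)=131119; answer 131119
Stage 4: W3 = 131119; m = -13; -4*(-13)^4 + 6*(-13)^3 + 9*(-13)^2 - 8*(-13)^1 + 4 = (-114244) + (-13182) + (1521) + (104) + (4) = -125797; answer -125797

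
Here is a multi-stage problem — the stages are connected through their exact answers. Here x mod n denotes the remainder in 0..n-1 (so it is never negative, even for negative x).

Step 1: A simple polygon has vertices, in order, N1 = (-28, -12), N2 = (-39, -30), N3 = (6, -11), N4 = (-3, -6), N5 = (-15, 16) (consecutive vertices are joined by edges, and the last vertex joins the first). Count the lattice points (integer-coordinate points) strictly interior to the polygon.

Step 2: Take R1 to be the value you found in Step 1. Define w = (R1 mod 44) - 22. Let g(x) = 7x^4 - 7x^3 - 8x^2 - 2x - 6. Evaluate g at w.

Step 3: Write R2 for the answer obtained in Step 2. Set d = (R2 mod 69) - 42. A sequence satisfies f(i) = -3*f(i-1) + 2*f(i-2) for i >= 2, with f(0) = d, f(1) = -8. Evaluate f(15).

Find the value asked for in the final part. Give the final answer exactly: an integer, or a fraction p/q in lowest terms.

Step 1: cross terms: (-28*-30 - -39*-12)=372, (-39*-11 - 6*-30)=609, (6*-6 - -3*-11)=-69, (-3*16 - -15*-6)=-138, (-15*-12 - -28*16)=628; twice the area = |1402| = 1402; area = 701; boundary points = 1 + 1 + 1 + 2 + 1 = 6; strictly interior points = area - boundary/2 + 1 = 699; answer 699
Step 2: R1 = 699; w = 17; 7*(17)^4 - 7*(17)^3 - 8*(17)^2 - 2*(17)^1 - 6 = (584647) + (-34391) + (-2312) + (-34) + (-6) = 547904; answer 547904
Step 3: R2 = 547904; d = 2; f(2) = -3*(-8) + 2*(2) = 28; iterating: f(2)=28, f(3)=-100, f(4)=356, f(5)=-1268, f(6)=4516, f(7)=-16084, f(8)=57284, f(9)=-204020, f(10)=726628, f(11)=-2587924, f(12)=9217028, f(13)=-32826932, f(14)=116914852, f(15)=-416398420; answer -416398420

-416398420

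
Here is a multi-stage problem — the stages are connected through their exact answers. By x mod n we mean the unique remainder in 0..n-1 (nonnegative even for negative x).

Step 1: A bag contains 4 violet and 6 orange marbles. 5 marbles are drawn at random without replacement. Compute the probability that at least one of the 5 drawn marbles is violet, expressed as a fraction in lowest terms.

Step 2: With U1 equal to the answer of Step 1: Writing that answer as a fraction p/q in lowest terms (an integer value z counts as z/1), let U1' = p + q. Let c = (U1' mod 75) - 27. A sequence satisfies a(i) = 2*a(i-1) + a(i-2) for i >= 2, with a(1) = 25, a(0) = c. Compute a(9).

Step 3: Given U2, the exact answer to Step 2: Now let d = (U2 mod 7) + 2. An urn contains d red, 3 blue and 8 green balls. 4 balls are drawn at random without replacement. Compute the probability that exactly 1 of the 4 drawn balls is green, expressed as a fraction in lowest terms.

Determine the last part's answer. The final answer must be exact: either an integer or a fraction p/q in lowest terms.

Step 1: total draws C(10,5) = 252; complement C(6,5) = 6; favorable 252 - 6 = 246; P = 41/42; answer 41/42
Step 2: U1 = 41/42; threaded value p + q = 83; c = -19; a(2) = 2*(25) + 1*(-19) = 31; iterating: a(2)=31, a(3)=87, a(4)=205, a(5)=497, a(6)=1199, a(7)=2895, a(8)=6989, a(9)=16873; answer 16873
Step 3: U2 = 16873; d = 5; total draws C(16,4) = 1820; favorable C(8,1)*C(8,3) = 448; P = 16/65; answer 16/65

16/65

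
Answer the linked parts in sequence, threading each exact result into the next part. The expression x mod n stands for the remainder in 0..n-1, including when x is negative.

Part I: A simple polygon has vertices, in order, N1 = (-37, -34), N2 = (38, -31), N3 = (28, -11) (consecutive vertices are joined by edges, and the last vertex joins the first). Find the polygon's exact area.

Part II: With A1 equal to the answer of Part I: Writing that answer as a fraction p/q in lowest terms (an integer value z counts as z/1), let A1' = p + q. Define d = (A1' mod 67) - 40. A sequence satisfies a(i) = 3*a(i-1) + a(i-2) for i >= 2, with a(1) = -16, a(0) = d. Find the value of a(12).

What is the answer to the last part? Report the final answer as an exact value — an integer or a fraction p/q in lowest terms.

Part I: cross terms: (-37*-31 - 38*-34)=2439, (38*-11 - 28*-31)=450, (28*-34 - -37*-11)=-1359; twice the area = |1530| = 1530; area = 765; answer 765
Part II: A1 = 765; threaded value p + q = 766; d = -11; a(2) = 3*(-16) + 1*(-11) = -59; iterating: a(2)=-59, a(3)=-193, a(4)=-638, a(5)=-2107, a(6)=-6959, a(7)=-22984, a(8)=-75911, a(9)=-250717, a(10)=-828062, a(11)=-2734903, a(12)=-9032771; answer -9032771

-9032771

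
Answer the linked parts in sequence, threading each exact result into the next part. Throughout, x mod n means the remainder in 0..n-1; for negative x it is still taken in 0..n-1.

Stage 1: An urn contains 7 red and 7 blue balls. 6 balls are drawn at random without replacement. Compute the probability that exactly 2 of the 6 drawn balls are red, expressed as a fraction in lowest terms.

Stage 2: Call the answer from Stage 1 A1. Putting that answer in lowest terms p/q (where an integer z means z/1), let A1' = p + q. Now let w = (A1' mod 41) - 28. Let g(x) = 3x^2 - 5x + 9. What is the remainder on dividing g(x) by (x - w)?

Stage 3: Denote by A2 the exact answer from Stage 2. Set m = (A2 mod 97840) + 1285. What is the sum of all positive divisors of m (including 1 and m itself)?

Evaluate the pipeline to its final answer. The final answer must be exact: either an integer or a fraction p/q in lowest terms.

Stage 1: total draws C(14,6) = 3003; favorable C(7,2)*C(7,4) = 735; P = 35/143; answer 35/143
Stage 2: A1 = 35/143; threaded value p + q = 178; w = -14; remainder = value at the root: 3*(-14)^2 - 5*(-14)^1 + 9 = (588) + (70) + (9) = 667; answer 667
Stage 3: A2 = 667; m = 1952; 1952 = 2^5 * 61; sigma = (1 + 2 + 4 + 8 + 16 + 32) * (1 + 61) = 63 * 62 = 3906; answer 3906

3906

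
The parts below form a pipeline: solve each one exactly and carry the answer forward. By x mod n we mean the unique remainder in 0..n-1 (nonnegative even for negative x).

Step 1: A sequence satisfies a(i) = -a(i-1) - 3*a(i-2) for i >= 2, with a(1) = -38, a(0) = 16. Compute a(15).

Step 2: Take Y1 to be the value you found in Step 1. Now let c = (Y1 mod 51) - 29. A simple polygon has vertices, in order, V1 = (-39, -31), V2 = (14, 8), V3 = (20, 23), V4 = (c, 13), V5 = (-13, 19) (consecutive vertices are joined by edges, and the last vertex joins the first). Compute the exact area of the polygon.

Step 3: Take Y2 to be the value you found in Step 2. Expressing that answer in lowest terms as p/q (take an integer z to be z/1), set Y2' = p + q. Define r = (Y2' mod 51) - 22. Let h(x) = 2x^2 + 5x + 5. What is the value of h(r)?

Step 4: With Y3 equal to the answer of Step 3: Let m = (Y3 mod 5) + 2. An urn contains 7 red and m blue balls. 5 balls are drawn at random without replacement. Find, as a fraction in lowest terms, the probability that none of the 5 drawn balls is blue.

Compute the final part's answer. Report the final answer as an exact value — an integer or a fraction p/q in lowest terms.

Step 1: a(2) = -1*(-38) - 3*(16) = -10; iterating: a(2)=-10, a(3)=124, a(4)=-94, a(5)=-278, a(6)=560, a(7)=274, a(8)=-1954, a(9)=1132, a(10)=4730, a(11)=-8126, a(12)=-6064, a(13)=30442, a(14)=-12250, a(15)=-79076; answer -79076
Step 2: Y1 = -79076; c = -4; cross terms: (-39*8 - 14*-31)=122, (14*23 - 20*8)=162, (20*13 - -4*23)=352, (-4*19 - -13*13)=93, (-13*-31 - -39*19)=1144; twice the area = |1873| = 1873; area = 1873/2; answer 1873/2
Step 3: Y2 = 1873/2; threaded value p + q = 1875; r = 17; 2*(17)^2 + 5*(17)^1 + 5 = (578) + (85) + (5) = 668; answer 668
Step 4: Y3 = 668; m = 5; total draws C(12,5) = 792; favorable C(7,5) = 21; P = 7/264; answer 7/264

7/264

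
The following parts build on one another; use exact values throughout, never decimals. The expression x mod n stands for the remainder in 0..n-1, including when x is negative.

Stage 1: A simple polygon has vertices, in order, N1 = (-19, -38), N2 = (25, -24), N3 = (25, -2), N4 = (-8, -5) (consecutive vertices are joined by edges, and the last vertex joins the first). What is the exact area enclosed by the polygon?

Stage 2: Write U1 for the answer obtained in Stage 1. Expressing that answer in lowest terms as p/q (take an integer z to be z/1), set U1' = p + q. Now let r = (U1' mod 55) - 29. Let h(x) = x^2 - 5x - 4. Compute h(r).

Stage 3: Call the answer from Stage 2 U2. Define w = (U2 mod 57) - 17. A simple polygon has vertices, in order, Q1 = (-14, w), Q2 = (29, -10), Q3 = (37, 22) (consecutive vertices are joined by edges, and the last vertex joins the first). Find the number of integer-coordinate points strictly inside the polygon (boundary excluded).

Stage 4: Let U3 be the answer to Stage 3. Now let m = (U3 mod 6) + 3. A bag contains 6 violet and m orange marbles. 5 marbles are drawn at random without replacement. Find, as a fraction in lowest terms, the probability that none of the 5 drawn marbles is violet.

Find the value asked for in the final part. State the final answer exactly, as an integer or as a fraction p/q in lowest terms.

Stage 1: cross terms: (-19*-24 - 25*-38)=1406, (25*-2 - 25*-24)=550, (25*-5 - -8*-2)=-141, (-8*-38 - -19*-5)=209; twice the area = |2024| = 2024; area = 1012; answer 1012
Stage 2: U1 = 1012; threaded value p + q = 1013; r = -6; 1*(-6)^2 - 5*(-6)^1 - 4 = (36) + (30) + (-4) = 62; answer 62
Stage 3: U2 = 62; w = -12; cross terms: (-14*-10 - 29*-12)=488, (29*22 - 37*-10)=1008, (37*-12 - -14*22)=-136; twice the area = |1360| = 1360; area = 680; boundary points = 1 + 8 + 17 = 26; strictly interior points = area - boundary/2 + 1 = 668; answer 668
Stage 4: U3 = 668; m = 5; total draws C(11,5) = 462; favorable C(5,5) = 1; P = 1/462; answer 1/462

1/462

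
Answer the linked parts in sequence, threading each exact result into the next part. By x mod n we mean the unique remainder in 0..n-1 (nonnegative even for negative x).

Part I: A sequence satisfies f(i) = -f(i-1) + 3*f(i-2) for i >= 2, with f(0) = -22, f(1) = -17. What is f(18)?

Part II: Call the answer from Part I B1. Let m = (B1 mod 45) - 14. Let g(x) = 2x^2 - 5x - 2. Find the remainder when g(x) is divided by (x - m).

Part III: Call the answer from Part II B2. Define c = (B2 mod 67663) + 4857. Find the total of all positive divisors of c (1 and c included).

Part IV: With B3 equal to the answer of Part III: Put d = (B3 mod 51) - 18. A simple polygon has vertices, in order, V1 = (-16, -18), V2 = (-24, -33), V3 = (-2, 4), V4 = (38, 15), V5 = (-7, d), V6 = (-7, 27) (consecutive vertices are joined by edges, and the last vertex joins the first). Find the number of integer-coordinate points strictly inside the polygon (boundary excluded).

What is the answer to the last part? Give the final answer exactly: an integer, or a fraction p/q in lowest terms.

774

Part I: f(2) = -1*(-17) + 3*(-22) = -49; iterating: f(2)=-49, f(3)=-2, f(4)=-145, f(5)=139, f(6)=-574, f(7)=991, f(8)=-2713, f(9)=5686, f(10)=-13825, f(11)=30883, f(12)=-72358, f(13)=165007, f(14)=-382081, f(15)=877102, f(16)=-2023345, f(17)=4654651, f(18)=-10724686; answer -10724686
Part II: B1 = -10724686; m = 15; remainder = value at the root: 2*(15)^2 - 5*(15)^1 - 2 = (450) + (-75) + (-2) = 373; answer 373
Part III: B2 = 373; c = 5230; 5230 = 2 * 5 * 523; sigma = (1 + 2) * (1 + 5) * (1 + 523) = 3 * 6 * 524 = 9432; answer 9432
Part IV: B3 = 9432; d = 30; cross terms: (-16*-33 - -24*-18)=96, (-24*4 - -2*-33)=-162, (-2*15 - 38*4)=-182, (38*30 - -7*15)=1245, (-7*27 - -7*30)=21, (-7*-18 - -16*27)=558; twice the area = |1576| = 1576; area = 788; boundary points = 1 + 1 + 1 + 15 + 3 + 9 = 30; strictly interior points = area - boundary/2 + 1 = 774; answer 774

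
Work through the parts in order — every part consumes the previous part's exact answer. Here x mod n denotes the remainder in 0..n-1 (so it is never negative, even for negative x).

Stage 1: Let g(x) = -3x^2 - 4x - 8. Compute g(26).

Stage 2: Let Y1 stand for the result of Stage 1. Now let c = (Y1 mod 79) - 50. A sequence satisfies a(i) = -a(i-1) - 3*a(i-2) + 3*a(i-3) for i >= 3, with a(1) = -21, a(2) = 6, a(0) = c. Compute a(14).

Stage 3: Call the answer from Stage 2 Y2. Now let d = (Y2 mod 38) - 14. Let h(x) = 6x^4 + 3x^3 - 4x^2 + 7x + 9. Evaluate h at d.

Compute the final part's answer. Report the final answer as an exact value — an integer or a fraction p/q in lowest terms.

51

Stage 1: -3*(26)^2 - 4*(26)^1 - 8 = (-2028) + (-104) + (-8) = -2140; answer -2140
Stage 2: Y1 = -2140; c = 22; a(3) = -1*(6) - 3*(-21) + 3*(22) = 123; iterating: a(3)=123, a(4)=-204, a(5)=-147, a(6)=1128, a(7)=-1299, a(8)=-2526, a(9)=9807, a(10)=-6126, a(11)=-30873, a(12)=78672, a(13)=-4431, a(14)=-324204; answer -324204
Stage 3: Y2 = -324204; d = -2; 6*(-2)^4 + 3*(-2)^3 - 4*(-2)^2 + 7*(-2)^1 + 9 = (96) + (-24) + (-16) + (-14) + (9) = 51; answer 51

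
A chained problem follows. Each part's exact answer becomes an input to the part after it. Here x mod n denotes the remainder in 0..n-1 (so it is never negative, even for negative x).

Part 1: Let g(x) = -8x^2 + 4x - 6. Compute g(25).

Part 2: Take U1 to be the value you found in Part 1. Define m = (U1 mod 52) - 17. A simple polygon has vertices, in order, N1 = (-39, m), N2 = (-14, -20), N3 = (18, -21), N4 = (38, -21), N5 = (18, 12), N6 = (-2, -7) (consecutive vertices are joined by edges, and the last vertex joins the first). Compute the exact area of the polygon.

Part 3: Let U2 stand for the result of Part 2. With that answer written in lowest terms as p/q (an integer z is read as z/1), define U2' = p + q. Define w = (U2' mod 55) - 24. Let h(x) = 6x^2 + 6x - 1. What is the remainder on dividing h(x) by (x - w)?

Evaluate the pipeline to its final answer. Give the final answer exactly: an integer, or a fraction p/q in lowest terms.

2519

Part 1: -8*(25)^2 + 4*(25)^1 - 6 = (-5000) + (100) + (-6) = -4906; answer -4906
Part 2: U1 = -4906; m = 17; cross terms: (-39*-20 - -14*17)=1018, (-14*-21 - 18*-20)=654, (18*-21 - 38*-21)=420, (38*12 - 18*-21)=834, (18*-7 - -2*12)=-102, (-2*17 - -39*-7)=-307; twice the area = |2517| = 2517; area = 2517/2; answer 2517/2
Part 3: U2 = 2517/2; threaded value p + q = 2519; w = 20; remainder = value at the root: 6*(20)^2 + 6*(20)^1 - 1 = (2400) + (120) + (-1) = 2519; answer 2519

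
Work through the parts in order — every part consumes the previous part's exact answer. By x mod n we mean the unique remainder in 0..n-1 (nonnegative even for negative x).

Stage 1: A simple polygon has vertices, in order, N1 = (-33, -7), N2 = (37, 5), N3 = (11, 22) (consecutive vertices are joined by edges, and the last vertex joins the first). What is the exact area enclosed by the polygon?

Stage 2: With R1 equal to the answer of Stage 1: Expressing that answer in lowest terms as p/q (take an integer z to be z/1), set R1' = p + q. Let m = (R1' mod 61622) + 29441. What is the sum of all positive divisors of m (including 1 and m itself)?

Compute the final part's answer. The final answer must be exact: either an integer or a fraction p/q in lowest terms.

30580

Stage 1: cross terms: (-33*5 - 37*-7)=94, (37*22 - 11*5)=759, (11*-7 - -33*22)=649; twice the area = |1502| = 1502; area = 751; answer 751
Stage 2: R1 = 751; threaded value p + q = 752; m = 30193; 30193 = 109 * 277; sigma = (1 + 109) * (1 + 277) = 110 * 278 = 30580; answer 30580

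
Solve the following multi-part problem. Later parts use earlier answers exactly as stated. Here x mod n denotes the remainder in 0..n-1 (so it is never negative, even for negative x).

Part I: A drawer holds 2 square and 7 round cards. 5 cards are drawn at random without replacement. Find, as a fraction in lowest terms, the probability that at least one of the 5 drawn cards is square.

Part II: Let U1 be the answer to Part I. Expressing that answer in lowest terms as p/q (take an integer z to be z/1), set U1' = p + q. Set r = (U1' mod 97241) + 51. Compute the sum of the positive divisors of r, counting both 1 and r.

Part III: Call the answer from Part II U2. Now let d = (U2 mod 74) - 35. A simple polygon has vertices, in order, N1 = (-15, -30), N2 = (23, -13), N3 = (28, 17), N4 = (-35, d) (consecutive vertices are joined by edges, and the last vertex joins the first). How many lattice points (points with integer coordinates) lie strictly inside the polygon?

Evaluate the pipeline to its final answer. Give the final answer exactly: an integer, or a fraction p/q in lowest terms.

1359

Part I: total draws C(9,5) = 126; complement C(7,5) = 21; favorable 126 - 21 = 105; P = 5/6; answer 5/6
Part II: U1 = 5/6; threaded value p + q = 11; r = 62; 62 = 2 * 31; sigma = (1 + 2) * (1 + 31) = 3 * 32 = 96; answer 96
Part III: U2 = 96; d = -13; cross terms: (-15*-13 - 23*-30)=885, (23*17 - 28*-13)=755, (28*-13 - -35*17)=231, (-35*-30 - -15*-13)=855; twice the area = |2726| = 2726; area = 1363; boundary points = 1 + 5 + 3 + 1 = 10; strictly interior points = area - boundary/2 + 1 = 1359; answer 1359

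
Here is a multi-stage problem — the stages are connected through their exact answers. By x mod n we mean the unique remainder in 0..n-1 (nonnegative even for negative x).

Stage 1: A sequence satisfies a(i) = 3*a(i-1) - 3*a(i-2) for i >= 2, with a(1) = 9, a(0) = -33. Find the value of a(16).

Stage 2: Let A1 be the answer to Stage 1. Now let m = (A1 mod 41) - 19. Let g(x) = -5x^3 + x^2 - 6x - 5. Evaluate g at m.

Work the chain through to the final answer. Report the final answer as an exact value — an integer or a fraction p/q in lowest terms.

Stage 1: a(2) = 3*(9) - 3*(-33) = 126; iterating: a(2)=126, a(3)=351, a(4)=675, a(5)=972, a(6)=891, a(7)=-243, a(8)=-3402, a(9)=-9477, a(10)=-18225, a(11)=-26244, a(12)=-24057, a(13)=6561, a(14)=91854, a(15)=255879, a(16)=492075; answer 492075
Stage 2: A1 = 492075; m = 15; -5*(15)^3 + 1*(15)^2 - 6*(15)^1 - 5 = (-16875) + (225) + (-90) + (-5) = -16745; answer -16745

-16745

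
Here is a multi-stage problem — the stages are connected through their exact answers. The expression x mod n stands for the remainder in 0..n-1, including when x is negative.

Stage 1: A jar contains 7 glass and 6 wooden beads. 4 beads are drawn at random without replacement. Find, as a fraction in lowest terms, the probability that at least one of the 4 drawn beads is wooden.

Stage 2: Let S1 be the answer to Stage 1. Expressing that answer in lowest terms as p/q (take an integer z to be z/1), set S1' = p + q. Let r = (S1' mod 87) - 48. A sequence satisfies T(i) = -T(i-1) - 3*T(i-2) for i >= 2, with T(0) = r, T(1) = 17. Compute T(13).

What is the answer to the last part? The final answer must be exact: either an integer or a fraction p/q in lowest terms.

-24583

Stage 1: total draws C(13,4) = 715; complement C(7,4) = 35; favorable 715 - 35 = 680; P = 136/143; answer 136/143
Stage 2: S1 = 136/143; threaded value p + q = 279; r = -30; T(2) = -1*(17) - 3*(-30) = 73; iterating: T(2)=73, T(3)=-124, T(4)=-95, T(5)=467, T(6)=-182, T(7)=-1219, T(8)=1765, T(9)=1892, T(10)=-7187, T(11)=1511, T(12)=20050, T(13)=-24583; answer -24583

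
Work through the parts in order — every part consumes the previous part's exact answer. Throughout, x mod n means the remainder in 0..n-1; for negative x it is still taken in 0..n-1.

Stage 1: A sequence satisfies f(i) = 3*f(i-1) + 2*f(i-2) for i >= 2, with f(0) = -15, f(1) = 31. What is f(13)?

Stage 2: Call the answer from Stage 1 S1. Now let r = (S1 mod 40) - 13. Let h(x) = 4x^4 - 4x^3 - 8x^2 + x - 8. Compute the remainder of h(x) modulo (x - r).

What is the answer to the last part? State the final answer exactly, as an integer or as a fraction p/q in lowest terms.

4030

Stage 1: f(2) = 3*(31) + 2*(-15) = 63; iterating: f(2)=63, f(3)=251, f(4)=879, f(5)=3139, f(6)=11175, f(7)=39803, f(8)=141759, f(9)=504883, f(10)=1798167, f(11)=6404267, f(12)=22809135, f(13)=81235939; answer 81235939
Stage 2: S1 = 81235939; r = 6; remainder = value at the root: 4*(6)^4 - 4*(6)^3 - 8*(6)^2 + 1*(6)^1 - 8 = (5184) + (-864) + (-288) + (6) + (-8) = 4030; answer 4030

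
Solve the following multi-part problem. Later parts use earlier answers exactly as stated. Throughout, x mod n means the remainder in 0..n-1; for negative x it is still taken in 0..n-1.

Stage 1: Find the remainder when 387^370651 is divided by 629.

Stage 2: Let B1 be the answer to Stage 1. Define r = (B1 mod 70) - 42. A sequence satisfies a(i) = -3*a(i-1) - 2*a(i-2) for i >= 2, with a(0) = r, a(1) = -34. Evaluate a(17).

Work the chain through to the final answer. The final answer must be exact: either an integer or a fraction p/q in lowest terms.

-6553534

Stage 1: squarings mod 629: 387^1=387, 387^2=67, 387^4=86, 387^8=477, 387^16=460, 387^32=256, 387^64=120, 387^128=562, 387^256=86, 387^512=477, 387^1024=460, 387^2048=256, 387^4096=120, 387^8192=562, 387^16384=86, 387^32768=477, 387^65536=460, 387^131072=256, 387^262144=120; 387^370651 = 387^1 * 387^2 * 387^8 * 387^16 * 387^64 * 387^128 * 387^256 * 387^512 * 387^1024 * 387^8192 * 387^32768 * 387^65536 * 387^262144 = 446 (mod 629); answer 446
Stage 2: B1 = 446; r = -16; a(2) = -3*(-34) - 2*(-16) = 134; iterating: a(2)=134, a(3)=-334, a(4)=734, a(5)=-1534, a(6)=3134, a(7)=-6334, a(8)=12734, a(9)=-25534, a(10)=51134, a(11)=-102334, a(12)=204734, a(13)=-409534, a(14)=819134, a(15)=-1638334, a(16)=3276734, a(17)=-6553534; answer -6553534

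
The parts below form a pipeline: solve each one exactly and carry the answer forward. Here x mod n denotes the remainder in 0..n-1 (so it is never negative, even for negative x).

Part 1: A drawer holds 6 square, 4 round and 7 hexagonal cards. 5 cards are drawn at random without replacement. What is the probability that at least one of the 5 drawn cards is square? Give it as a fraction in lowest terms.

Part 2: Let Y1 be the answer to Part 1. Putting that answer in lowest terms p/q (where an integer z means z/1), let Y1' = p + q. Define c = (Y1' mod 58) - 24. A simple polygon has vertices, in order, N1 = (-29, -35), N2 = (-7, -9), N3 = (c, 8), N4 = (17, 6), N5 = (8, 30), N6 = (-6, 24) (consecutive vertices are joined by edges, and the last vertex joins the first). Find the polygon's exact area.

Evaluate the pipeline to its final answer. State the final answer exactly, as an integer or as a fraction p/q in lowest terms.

Part 1: total draws C(17,5) = 6188; complement C(11,5) = 462; favorable 6188 - 462 = 5726; P = 409/442; answer 409/442
Part 2: Y1 = 409/442; threaded value p + q = 851; c = 15; cross terms: (-29*-9 - -7*-35)=16, (-7*8 - 15*-9)=79, (15*6 - 17*8)=-46, (17*30 - 8*6)=462, (8*24 - -6*30)=372, (-6*-35 - -29*24)=906; twice the area = |1789| = 1789; area = 1789/2; answer 1789/2

1789/2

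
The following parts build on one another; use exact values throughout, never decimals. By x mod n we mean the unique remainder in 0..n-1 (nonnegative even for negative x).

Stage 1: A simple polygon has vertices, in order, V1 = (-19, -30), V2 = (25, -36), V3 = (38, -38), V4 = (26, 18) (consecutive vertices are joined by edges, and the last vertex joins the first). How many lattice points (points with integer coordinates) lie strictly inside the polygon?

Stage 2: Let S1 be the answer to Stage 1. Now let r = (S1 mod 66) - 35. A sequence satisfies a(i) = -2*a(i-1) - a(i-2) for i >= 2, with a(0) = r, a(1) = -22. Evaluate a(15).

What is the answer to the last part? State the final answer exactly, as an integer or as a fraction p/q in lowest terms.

-526

Stage 1: cross terms: (-19*-36 - 25*-30)=1434, (25*-38 - 38*-36)=418, (38*18 - 26*-38)=1672, (26*-30 - -19*18)=-438; twice the area = |3086| = 3086; area = 1543; boundary points = 2 + 1 + 4 + 3 = 10; strictly interior points = area - boundary/2 + 1 = 1539; answer 1539
Stage 2: S1 = 1539; r = -14; a(2) = -2*(-22) - 1*(-14) = 58; iterating: a(2)=58, a(3)=-94, a(4)=130, a(5)=-166, a(6)=202, a(7)=-238, a(8)=274, a(9)=-310, a(10)=346, a(11)=-382, a(12)=418, a(13)=-454, a(14)=490, a(15)=-526; answer -526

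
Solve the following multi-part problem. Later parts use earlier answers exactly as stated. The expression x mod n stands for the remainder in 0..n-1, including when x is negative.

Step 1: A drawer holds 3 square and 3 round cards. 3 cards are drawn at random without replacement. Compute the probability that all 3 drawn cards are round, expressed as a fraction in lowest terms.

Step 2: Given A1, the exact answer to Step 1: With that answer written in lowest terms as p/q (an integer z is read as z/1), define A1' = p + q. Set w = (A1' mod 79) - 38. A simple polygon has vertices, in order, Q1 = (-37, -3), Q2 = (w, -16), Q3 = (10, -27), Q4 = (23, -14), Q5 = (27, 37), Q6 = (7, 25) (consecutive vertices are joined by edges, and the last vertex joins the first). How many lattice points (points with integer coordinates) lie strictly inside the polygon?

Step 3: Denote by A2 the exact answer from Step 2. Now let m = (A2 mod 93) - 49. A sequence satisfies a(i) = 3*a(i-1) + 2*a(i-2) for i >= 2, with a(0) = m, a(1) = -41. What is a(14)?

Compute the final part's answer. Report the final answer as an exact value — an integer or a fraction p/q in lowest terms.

-604585945

Step 1: total draws C(6,3) = 20; favorable C(3,3) = 1; P = 1/20; answer 1/20
Step 2: A1 = 1/20; threaded value p + q = 21; w = -17; cross terms: (-37*-16 - -17*-3)=541, (-17*-27 - 10*-16)=619, (10*-14 - 23*-27)=481, (23*37 - 27*-14)=1229, (27*25 - 7*37)=416, (7*-3 - -37*25)=904; twice the area = |4190| = 4190; area = 2095; boundary points = 1 + 1 + 13 + 1 + 4 + 4 = 24; strictly interior points = area - boundary/2 + 1 = 2084; answer 2084
Step 3: A2 = 2084; m = -11; a(2) = 3*(-41) + 2*(-11) = -145; iterating: a(2)=-145, a(3)=-517, a(4)=-1841, a(5)=-6557, a(6)=-23353, a(7)=-83173, a(8)=-296225, a(9)=-1055021, a(10)=-3757513, a(11)=-13382581, a(12)=-47662769, a(13)=-169753469, a(14)=-604585945; answer -604585945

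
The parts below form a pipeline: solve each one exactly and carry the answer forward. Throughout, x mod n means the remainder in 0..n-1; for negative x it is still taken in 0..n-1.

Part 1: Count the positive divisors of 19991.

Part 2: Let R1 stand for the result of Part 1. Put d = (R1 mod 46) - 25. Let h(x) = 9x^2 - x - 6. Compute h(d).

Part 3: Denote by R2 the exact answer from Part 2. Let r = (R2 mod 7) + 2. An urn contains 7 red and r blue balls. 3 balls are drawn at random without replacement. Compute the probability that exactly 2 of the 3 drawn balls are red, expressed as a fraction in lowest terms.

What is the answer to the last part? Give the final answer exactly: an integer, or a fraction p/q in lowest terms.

63/143

Part 1: 19991 is prime, so its only divisors are 1 and 19991; count = 2; answer 2
Part 2: R1 = 2; d = -23; 9*(-23)^2 - 1*(-23)^1 - 6 = (4761) + (23) + (-6) = 4778; answer 4778
Part 3: R2 = 4778; r = 6; total draws C(13,3) = 286; favorable C(7,2)*C(6,1) = 126; P = 63/143; answer 63/143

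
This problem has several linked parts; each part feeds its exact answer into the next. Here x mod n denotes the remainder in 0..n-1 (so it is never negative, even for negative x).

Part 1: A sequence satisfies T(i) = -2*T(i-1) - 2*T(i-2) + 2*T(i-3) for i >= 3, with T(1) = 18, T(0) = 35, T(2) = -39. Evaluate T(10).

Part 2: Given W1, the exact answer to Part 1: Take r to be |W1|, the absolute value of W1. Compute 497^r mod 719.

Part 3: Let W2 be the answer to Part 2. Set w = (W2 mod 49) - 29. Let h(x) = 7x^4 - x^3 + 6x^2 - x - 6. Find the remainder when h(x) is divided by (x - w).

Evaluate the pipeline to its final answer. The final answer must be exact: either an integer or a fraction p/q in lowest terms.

Part 1: T(3) = -2*(-39) - 2*(18) + 2*(35) = 112; iterating: T(3)=112, T(4)=-110, T(5)=-82, T(6)=608, T(7)=-1272, T(8)=1164, T(9)=1432, T(10)=-7736; answer -7736
Part 2: W1 = -7736; r = 7736; squarings mod 719: 497^1=497, 497^2=392, 497^4=517, 497^8=540, 497^16=405, 497^32=93, 497^64=21, 497^128=441, 497^256=351, 497^512=252, 497^1024=232, 497^2048=618, 497^4096=135; 497^7736 = 497^8 * 497^16 * 497^32 * 497^512 * 497^1024 * 497^2048 * 497^4096 = 587 (mod 719); answer 587
Part 3: W2 = 587; w = 19; remainder = value at the root: 7*(19)^4 - 1*(19)^3 + 6*(19)^2 - 1*(19)^1 - 6 = (912247) + (-6859) + (2166) + (-19) + (-6) = 907529; answer 907529

907529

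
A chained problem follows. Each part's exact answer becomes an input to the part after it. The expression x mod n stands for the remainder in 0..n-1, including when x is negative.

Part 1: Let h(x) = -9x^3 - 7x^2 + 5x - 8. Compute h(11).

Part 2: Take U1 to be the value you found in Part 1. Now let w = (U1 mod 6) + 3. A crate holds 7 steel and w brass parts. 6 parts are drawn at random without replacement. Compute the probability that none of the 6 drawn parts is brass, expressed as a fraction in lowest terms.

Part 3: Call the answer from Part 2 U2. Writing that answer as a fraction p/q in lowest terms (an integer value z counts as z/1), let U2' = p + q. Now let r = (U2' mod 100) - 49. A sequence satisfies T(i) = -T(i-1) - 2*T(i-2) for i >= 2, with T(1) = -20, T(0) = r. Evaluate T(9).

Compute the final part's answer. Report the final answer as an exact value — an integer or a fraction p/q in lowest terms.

232

Part 1: -9*(11)^3 - 7*(11)^2 + 5*(11)^1 - 8 = (-11979) + (-847) + (55) + (-8) = -12779; answer -12779
Part 2: U1 = -12779; w = 4; total draws C(11,6) = 462; favorable C(7,6) = 7; P = 1/66; answer 1/66
Part 3: U2 = 1/66; threaded value p + q = 67; r = 18; T(2) = -1*(-20) - 2*(18) = -16; iterating: T(2)=-16, T(3)=56, T(4)=-24, T(5)=-88, T(6)=136, T(7)=40, T(8)=-312, T(9)=232; answer 232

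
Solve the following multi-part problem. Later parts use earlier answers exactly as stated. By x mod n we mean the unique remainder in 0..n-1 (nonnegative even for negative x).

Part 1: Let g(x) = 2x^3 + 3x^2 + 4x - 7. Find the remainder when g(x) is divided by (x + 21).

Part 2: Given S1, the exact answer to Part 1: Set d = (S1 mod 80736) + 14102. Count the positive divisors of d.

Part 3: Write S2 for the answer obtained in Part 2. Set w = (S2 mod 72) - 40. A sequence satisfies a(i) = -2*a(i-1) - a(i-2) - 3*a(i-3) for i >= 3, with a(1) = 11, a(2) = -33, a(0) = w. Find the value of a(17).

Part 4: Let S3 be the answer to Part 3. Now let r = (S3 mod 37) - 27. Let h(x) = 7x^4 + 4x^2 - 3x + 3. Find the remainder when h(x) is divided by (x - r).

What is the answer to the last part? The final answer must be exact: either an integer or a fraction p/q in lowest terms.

3201617

Part 1: remainder = value at the root: 2*(-21)^3 + 3*(-21)^2 + 4*(-21)^1 - 7 = (-18522) + (1323) + (-84) + (-7) = -17290; answer -17290
Part 2: S1 = -17290; d = 77548; 77548 = 2^2 * 19387; number of divisors = (2+1) * (1+1) = 6; answer 6
Part 3: S2 = 6; w = -34; a(3) = -2*(-33) - 1*(11) - 3*(-34) = 157; iterating: a(3)=157, a(4)=-314, a(5)=570, a(6)=-1297, a(7)=2966, a(8)=-6345, a(9)=13615, a(10)=-29783, a(11)=64986, a(12)=-141034, a(13)=306431, a(14)=-666786, a(15)=1450243, a(16)=-3152993, a(17)=6856101; answer 6856101
Part 4: S3 = 6856101; r = -26; remainder = value at the root: 7*(-26)^4 + 4*(-26)^2 - 3*(-26)^1 + 3 = (3198832) + (2704) + (78) + (3) = 3201617; answer 3201617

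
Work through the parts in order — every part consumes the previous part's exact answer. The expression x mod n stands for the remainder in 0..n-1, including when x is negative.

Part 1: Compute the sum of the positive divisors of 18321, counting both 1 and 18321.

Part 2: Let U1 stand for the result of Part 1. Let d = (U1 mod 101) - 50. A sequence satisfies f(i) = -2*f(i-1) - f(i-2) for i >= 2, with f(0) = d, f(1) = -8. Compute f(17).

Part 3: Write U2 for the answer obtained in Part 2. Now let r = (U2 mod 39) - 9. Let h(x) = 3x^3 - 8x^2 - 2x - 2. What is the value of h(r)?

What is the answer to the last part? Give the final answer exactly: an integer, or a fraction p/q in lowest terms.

Part 1: 18321 = 3 * 31 * 197; sigma = (1 + 3) * (1 + 31) * (1 + 197) = 4 * 32 * 198 = 25344; answer 25344
Part 2: U1 = 25344; d = 44; f(2) = -2*(-8) - 1*(44) = -28; iterating: f(2)=-28, f(3)=64, f(4)=-100, f(5)=136, f(6)=-172, f(7)=208, f(8)=-244, f(9)=280, f(10)=-316, f(11)=352, f(12)=-388, f(13)=424, f(14)=-460, f(15)=496, f(16)=-532, f(17)=568; answer 568
Part 3: U2 = 568; r = 13; 3*(13)^3 - 8*(13)^2 - 2*(13)^1 - 2 = (6591) + (-1352) + (-26) + (-2) = 5211; answer 5211

5211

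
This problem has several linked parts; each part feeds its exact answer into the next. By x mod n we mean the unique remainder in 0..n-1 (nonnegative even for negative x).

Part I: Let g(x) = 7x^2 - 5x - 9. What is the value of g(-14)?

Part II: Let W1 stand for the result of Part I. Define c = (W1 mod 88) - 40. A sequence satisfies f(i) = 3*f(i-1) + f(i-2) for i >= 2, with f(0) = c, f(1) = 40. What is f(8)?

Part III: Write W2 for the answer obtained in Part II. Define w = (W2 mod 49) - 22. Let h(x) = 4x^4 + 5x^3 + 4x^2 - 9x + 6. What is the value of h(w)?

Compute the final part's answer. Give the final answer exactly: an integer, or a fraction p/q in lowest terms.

Part I: 7*(-14)^2 - 5*(-14)^1 - 9 = (1372) + (70) + (-9) = 1433; answer 1433
Part II: W1 = 1433; c = -15; f(2) = 3*(40) + 1*(-15) = 105; iterating: f(2)=105, f(3)=355, f(4)=1170, f(5)=3865, f(6)=12765, f(7)=42160, f(8)=139245; answer 139245
Part III: W2 = 139245; w = 14; 4*(14)^4 + 5*(14)^3 + 4*(14)^2 - 9*(14)^1 + 6 = (153664) + (13720) + (784) + (-126) + (6) = 168048; answer 168048

168048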